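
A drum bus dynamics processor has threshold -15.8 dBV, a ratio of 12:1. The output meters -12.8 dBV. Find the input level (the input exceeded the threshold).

20.2 dBV

The compressed level sits -12.8 − (-15.8) = 3 dB over threshold.
Undo the ratio: input overshoot = 3 × 12 = 36 dB, giving input = 20.2 dBV.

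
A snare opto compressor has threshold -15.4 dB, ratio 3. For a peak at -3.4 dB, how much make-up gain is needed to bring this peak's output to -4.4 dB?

7 dB

Overshoot 12 dB → 12/3 = 4 dB after compression, so the compressed level is -15.4 + 4 = -11.4 dB.
Make-up = target − compressed = -4.4 − (-11.4) = 7 dB.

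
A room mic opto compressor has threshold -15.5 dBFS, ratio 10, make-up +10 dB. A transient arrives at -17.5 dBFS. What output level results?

-17.5 dBFS is 2 dB below the -15.5 dBFS threshold, so no gain reduction is applied.
Make-up gain adds 10 dB: -17.5 + 10 = -7.5 dBFS.

-7.5 dBFS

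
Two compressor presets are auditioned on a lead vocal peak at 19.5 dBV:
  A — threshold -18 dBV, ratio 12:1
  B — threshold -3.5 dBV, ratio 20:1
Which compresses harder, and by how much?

A, by 12.525 dB

A: GR = 37.5 − 37.5/12 = 34.375 dB.
B: GR = 23 − 23/20 = 21.85 dB.
A reduces 12.525 dB more.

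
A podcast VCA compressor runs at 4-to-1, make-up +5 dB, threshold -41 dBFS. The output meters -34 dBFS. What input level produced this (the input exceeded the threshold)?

Before make-up, the level was -34 − 5 = -39 dBFS.
The compressed level sits -39 − (-41) = 2 dB over threshold.
Input overshoot = R × output overshoot = 8 dB → input = -41 + 8 = -33 dBFS.

-33 dBFS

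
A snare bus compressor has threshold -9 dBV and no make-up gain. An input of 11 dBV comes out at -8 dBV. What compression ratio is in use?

20:1

Input overshoot = 11 − (-9) = 20 dB; output overshoot = -8 − (-9) = 1 dB.
Ratio = 20 / 1 = 20.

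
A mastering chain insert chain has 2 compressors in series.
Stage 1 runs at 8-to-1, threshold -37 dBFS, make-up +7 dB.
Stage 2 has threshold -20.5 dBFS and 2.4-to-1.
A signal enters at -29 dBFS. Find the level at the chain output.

-29 dBFS

Stage 1: overshoot 8 dB → 8/8 = 1 dB → -36 dBFS; +7 dB make-up → -29 dBFS.
Stage 2: -29 dBFS is at or below the -20.5 dBFS threshold — no compression; output -29 dBFS.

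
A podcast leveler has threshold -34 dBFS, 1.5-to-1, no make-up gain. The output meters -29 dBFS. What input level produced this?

The compressed level sits -29 − (-34) = 5 dB over threshold.
Undo the ratio: input overshoot = 5 × 1.5 = 7.5 dB, giving input = -26.5 dBFS.

-26.5 dBFS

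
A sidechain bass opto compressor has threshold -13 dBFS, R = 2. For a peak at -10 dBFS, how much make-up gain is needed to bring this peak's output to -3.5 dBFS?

The peak compresses to -13 + 3/2 = -11.5 dBFS.
To reach -3.5 dBFS requires -3.5 − (-11.5) = 8 dB of make-up.

8 dB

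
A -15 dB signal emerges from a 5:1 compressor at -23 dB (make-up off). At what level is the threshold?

Gain reduction = -15 − (-23) = 8 dB; output overshoot = GR / (R − 1) = 8 / 4 = 2 dB.
Threshold = output − output overshoot = -23 − 2 = -25 dB.

-25 dB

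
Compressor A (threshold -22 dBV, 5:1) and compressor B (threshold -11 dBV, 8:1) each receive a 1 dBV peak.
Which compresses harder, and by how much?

A: 23 dB over, compressed to 4.6 dB over, so 18.4 dB of GR.
B: 12 dB over, compressed to 1.5 dB over, so 10.5 dB of GR.
Difference: 7.9 dB in favour of A.

A, by 7.9 dB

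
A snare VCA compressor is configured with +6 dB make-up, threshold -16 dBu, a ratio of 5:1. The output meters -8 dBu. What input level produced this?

Before make-up, the level was -8 − 6 = -14 dBu.
Post-compression overshoot = -14 − (-16) = 2 dB.
Input overshoot = R × output overshoot = 10 dB → input = -16 + 10 = -6 dBu.

-6 dBu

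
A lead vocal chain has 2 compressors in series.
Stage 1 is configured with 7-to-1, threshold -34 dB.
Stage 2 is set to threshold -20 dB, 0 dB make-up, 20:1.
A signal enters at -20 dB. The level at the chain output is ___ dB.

Stage 1: overshoot 14 dB → 14/7 = 2 dB → -32 dB.
Stage 2: below threshold (-32 ≤ -20); passes unchanged; output -32 dB.

-32 dB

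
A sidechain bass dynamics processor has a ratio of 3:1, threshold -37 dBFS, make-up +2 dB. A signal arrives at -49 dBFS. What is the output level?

-47 dBFS

-49 dBFS is 12 dB below the -37 dBFS threshold, so no gain reduction is applied.
Make-up gain adds 2 dB: -49 + 2 = -47 dBFS.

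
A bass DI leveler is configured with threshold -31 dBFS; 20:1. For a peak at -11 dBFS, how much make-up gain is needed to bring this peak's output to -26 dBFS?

4 dB

The peak compresses to -31 + 20/20 = -30 dBFS.
To reach -26 dBFS requires -26 − (-30) = 4 dB of make-up.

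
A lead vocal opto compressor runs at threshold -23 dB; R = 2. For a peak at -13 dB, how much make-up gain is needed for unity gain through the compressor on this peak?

Without make-up, output = threshold + overshoot/2 = -23 + 5 = -18 dB.
Gap to target: 5 dB.

5 dB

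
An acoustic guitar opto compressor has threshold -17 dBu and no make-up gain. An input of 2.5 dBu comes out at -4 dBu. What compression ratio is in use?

1.5:1

Input overshoot = 2.5 − (-17) = 19.5 dB; output overshoot = -4 − (-17) = 13 dB.
Ratio = 19.5 / 13 = 1.5.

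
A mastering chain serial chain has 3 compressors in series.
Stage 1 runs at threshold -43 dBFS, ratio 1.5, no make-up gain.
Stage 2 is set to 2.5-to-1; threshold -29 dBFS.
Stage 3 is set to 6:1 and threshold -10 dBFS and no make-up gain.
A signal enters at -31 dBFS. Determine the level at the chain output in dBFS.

Stage 1: -31 dBFS is 12 dB over -43 dBFS; at 1.5:1 that becomes 8 dB over, giving -35 dBFS.
Stage 2: -35 dBFS is at or below the -29 dBFS threshold — no compression; output -35 dBFS.
Stage 3: below threshold (-35 ≤ -10); passes unchanged; output -35 dBFS.

-35 dBFS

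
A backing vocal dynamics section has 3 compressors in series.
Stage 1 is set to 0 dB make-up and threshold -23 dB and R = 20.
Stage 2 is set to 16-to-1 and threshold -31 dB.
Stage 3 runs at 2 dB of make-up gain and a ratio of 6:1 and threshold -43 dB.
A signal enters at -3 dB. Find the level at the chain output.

-38.90625 dB

Stage 1: 20 dB above -23 dB, reduced 20:1 to 1 dB above → -22 dB.
Stage 2: overshoot 9 dB → 9/16 = 0.5625 dB → -30.4375 dB.
Stage 3: 12.5625 dB above -43 dB, reduced 6:1 to 2.09375 dB above → -40.90625 dB; +2 dB make-up → -38.90625 dB.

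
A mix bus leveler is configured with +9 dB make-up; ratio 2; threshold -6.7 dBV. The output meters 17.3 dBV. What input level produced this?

Stripping the +9 dB make-up gives 8.3 dBV at the gain stage.
That's 15 dB above the -6.7 dBV threshold.
Undo the ratio: input overshoot = 15 × 2 = 30 dB, giving input = 23.3 dBV.

23.3 dBV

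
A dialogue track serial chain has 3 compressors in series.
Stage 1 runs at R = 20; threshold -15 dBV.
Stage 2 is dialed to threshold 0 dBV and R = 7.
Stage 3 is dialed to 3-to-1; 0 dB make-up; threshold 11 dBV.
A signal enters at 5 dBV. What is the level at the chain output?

-14 dBV

Stage 1: 20 dB above -15 dBV, reduced 20:1 to 1 dB above → -14 dBV.
Stage 2: -14 dBV is at or below the 0 dBV threshold — no compression; output -14 dBV.
Stage 3: below threshold (-14 ≤ 11); passes unchanged; output -14 dBV.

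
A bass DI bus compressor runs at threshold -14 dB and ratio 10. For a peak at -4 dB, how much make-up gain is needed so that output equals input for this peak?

9 dB

Without make-up, output = threshold + overshoot/10 = -14 + 1 = -13 dB.
Gap to target: 9 dB.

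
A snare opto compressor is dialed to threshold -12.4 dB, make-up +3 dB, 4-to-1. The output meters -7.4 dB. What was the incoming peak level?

-4.4 dB

Remove make-up: -7.4 − 3 = -10.4 dB.
That's 2 dB above the -12.4 dB threshold.
Undo the ratio: input overshoot = 2 × 4 = 8 dB, giving input = -4.4 dB.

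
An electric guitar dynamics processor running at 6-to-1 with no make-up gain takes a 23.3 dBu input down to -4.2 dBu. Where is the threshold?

Let T be the threshold. Output overshoot = (input overshoot)/R, so -4.2 − T = (23.3 − T)/6.
6·(-4.2 − T) = 23.3 − T → 5·T = -25.2 − 23.3 = -48.5.
T = -48.5/5 = -9.7 dBu.

-9.7 dBu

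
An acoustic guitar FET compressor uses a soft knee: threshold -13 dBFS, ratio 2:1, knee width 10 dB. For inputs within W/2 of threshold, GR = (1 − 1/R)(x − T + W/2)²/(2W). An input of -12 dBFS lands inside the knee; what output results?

-12.9 dBFS

x − T + W/2 = -12 − (-13) + 5 = 6.
GR = (1 − 1/2) × 6² / 20 = 0.5 × 36 / 20 = 0.9 dB.
Output = -12 − 0.9 = -12.9 dBFS.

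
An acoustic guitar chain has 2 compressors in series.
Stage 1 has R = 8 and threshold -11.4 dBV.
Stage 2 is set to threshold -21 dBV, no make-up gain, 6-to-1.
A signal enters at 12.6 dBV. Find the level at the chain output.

-18.9 dBV

Stage 1: 24 dB above -11.4 dBV, reduced 8:1 to 3 dB above → -8.4 dBV.
Stage 2: overshoot 12.6 dB → 12.6/6 = 2.1 dB → -18.9 dBV.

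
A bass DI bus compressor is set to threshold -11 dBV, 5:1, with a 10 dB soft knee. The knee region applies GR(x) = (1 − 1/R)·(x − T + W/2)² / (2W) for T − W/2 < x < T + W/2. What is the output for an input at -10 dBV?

-11.44 dBV

x − T + W/2 = -10 − (-11) + 5 = 6.
GR = (1 − 1/5) × 6² / 20 = 0.8 × 36 / 20 = 1.44 dB.
Output = -10 − 1.44 = -11.44 dBV.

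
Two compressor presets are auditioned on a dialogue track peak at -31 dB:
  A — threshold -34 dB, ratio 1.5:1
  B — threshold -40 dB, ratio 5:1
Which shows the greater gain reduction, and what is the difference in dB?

B, by 6.2 dB

A: GR = 3 − 3/1.5 = 1 dB.
B: GR = 9 − 9/5 = 7.2 dB.
B reduces 6.2 dB more.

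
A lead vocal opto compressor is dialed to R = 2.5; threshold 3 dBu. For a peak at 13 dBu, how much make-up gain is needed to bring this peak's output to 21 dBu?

Without make-up, output = threshold + overshoot/2.5 = 3 + 4 = 7 dBu.
Gap to target: 14 dB.

14 dB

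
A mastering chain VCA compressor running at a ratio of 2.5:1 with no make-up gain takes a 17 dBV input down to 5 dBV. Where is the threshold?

Gain reduction = 17 − 5 = 12 dB; output overshoot = GR / (R − 1) = 12 / 1.5 = 8 dB.
Threshold = output − output overshoot = 5 − 8 = -3 dBV.

-3 dBV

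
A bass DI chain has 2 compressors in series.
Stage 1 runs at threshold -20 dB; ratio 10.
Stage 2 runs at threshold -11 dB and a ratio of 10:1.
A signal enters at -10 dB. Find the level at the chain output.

Stage 1: overshoot 10 dB → 10/10 = 1 dB → -19 dB.
Stage 2: below threshold (-19 ≤ -11); passes unchanged; output -19 dB.

-19 dB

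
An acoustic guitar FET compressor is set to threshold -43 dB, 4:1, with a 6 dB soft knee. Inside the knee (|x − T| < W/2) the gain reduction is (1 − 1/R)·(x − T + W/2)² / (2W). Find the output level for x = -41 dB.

x − T + W/2 = -41 − (-43) + 3 = 5.
GR = (1 − 1/4) × 5² / 12 = 0.75 × 25 / 12 = 1.5625 dB.
Output = -41 − 1.5625 = -42.5625 dB.

-42.5625 dB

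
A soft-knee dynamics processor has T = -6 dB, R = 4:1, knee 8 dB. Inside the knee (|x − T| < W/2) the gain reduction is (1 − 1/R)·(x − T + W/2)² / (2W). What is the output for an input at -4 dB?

-5.6875 dB

x − T + W/2 = -4 − (-6) + 4 = 6.
GR = (1 − 1/4) × 6² / 16 = 0.75 × 36 / 16 = 1.6875 dB.
Output = -4 − 1.6875 = -5.6875 dB.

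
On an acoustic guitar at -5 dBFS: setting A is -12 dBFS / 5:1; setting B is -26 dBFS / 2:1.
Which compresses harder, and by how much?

B, by 4.9 dB

A: GR = 7 − 7/5 = 5.6 dB.
B: GR = 21 − 21/2 = 10.5 dB.
B applies 4.9 dB more gain reduction.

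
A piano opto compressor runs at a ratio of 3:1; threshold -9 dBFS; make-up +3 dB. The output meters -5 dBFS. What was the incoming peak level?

Before make-up, the level was -5 − 3 = -8 dBFS.
Post-compression overshoot = -8 − (-9) = 1 dB.
Before 3:1 compression the overshoot was 1 × 3 = 3 dB, so input = -9 + 3 = -6 dBFS.

-6 dBFS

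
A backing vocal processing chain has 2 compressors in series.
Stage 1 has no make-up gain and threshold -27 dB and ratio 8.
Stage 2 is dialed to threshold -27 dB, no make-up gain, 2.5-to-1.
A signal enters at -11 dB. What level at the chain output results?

Stage 1: -11 dB is 16 dB over -27 dB; at 8:1 that becomes 2 dB over, giving -25 dB.
Stage 2: overshoot 2 dB → 2/2.5 = 0.8 dB → -26.2 dB.

-26.2 dB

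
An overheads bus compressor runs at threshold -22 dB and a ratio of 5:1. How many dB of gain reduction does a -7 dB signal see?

12 dB

-7 dB exceeds the threshold by 15 dB.
After 5:1 compression the overshoot becomes 15/5 = 3 dB.
So the signal is attenuated by 15 − 3 = 12 dB.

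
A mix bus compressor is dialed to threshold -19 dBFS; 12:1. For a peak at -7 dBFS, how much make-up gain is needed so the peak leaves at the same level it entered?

11 dB

The peak compresses to -19 + 12/12 = -18 dBFS.
To reach -7 dBFS requires -7 − (-18) = 11 dB of make-up.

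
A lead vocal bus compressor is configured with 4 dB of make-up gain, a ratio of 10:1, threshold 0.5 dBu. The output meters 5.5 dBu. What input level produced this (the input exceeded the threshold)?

10.5 dBu

Stripping the +4 dB make-up gives 1.5 dBu at the gain stage.
The compressed level sits 1.5 − 0.5 = 1 dB over threshold.
Input overshoot = R × output overshoot = 10 dB → input = 0.5 + 10 = 10.5 dBu.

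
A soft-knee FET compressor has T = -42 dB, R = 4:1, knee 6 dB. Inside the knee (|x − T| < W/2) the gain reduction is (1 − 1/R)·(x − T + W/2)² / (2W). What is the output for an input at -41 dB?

x − T + W/2 = -41 − (-42) + 3 = 4.
GR = (1 − 1/4) × 4² / 12 = 0.75 × 16 / 12 = 1 dB.
Output = -41 − 1 = -42 dB.

-42 dB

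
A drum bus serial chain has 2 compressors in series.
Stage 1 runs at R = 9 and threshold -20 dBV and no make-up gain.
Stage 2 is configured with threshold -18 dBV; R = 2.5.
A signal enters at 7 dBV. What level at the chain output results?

Stage 1: 7 dBV is 27 dB over -20 dBV; at 9:1 that becomes 3 dB over, giving -17 dBV.
Stage 2: -17 dBV is 1 dB over -18 dBV; at 2.5:1 that becomes 0.4 dB over, giving -17.6 dBV.

-17.6 dBV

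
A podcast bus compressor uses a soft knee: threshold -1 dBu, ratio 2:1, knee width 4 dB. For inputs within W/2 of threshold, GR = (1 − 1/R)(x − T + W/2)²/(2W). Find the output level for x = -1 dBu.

x − T + W/2 = -1 − (-1) + 2 = 2.
GR = (1 − 1/2) × 2² / 8 = 0.5 × 4 / 8 = 0.25 dB.
Output = -1 − 0.25 = -1.25 dBu.

-1.25 dBu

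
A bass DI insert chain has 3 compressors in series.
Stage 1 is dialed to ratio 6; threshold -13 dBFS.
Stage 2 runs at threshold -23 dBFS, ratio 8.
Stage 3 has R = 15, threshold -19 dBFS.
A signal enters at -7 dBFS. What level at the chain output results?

Stage 1: -7 dBFS is 6 dB over -13 dBFS; at 6:1 that becomes 1 dB over, giving -12 dBFS.
Stage 2: 11 dB above -23 dBFS, reduced 8:1 to 1.375 dB above → -21.625 dBFS.
Stage 3: -21.625 dBFS is at or below the -19 dBFS threshold — no compression; output -21.625 dBFS.

-21.625 dBFS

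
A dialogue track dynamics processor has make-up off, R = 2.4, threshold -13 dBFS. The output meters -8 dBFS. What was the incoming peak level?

The compressed level sits -8 − (-13) = 5 dB over threshold.
Before 2.4:1 compression the overshoot was 5 × 2.4 = 12 dB, so input = -13 + 12 = -1 dBFS.

-1 dBFS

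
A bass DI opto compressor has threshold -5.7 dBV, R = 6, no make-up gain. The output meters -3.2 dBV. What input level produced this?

The compressed level sits -3.2 − (-5.7) = 2.5 dB over threshold.
Before 6:1 compression the overshoot was 2.5 × 6 = 15 dB, so input = -5.7 + 15 = 9.3 dBV.

9.3 dBV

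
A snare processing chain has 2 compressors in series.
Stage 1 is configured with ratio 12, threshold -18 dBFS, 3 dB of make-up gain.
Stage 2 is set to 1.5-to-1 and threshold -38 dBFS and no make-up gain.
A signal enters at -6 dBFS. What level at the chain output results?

-22 dBFS

Stage 1: 12 dB above -18 dBFS, reduced 12:1 to 1 dB above → -17 dBFS; +3 dB make-up → -14 dBFS.
Stage 2: overshoot 24 dB → 24/1.5 = 16 dB → -22 dBFS.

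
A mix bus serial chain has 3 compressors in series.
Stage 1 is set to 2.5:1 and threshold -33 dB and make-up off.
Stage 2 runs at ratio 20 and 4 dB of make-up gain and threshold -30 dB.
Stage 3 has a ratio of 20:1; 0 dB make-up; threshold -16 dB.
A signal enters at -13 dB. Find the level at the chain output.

-25.75 dB

Stage 1: overshoot 20 dB → 20/2.5 = 8 dB → -25 dB.
Stage 2: overshoot 5 dB → 5/20 = 0.25 dB → -29.75 dB; +4 dB make-up → -25.75 dB.
Stage 3: -25.75 dB is at or below the -16 dB threshold — no compression; output -25.75 dB.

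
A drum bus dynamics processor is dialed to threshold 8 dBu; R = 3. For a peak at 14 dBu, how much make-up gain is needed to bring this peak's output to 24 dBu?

14 dB

The peak compresses to 8 + 6/3 = 10 dBu.
To reach 24 dBu requires 24 − 10 = 14 dB of make-up.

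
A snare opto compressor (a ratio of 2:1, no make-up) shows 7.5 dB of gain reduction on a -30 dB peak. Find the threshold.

Gain reduction = -30 − (-37.5) = 7.5 dB; output overshoot = GR / (R − 1) = 7.5 / 1 = 7.5 dB.
Threshold = output − output overshoot = -37.5 − 7.5 = -45 dB.

-45 dB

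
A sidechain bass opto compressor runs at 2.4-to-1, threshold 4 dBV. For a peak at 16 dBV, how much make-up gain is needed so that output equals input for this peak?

7 dB

Without make-up, output = threshold + overshoot/2.4 = 4 + 5 = 9 dBV.
Gap to target: 7 dB.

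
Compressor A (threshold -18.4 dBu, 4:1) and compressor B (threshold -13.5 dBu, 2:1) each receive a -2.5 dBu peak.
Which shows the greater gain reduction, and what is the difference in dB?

A: GR = 15.9 − 15.9/4 = 11.925 dB.
B: GR = 11 − 11/2 = 5.5 dB.
Difference: 6.425 dB in favour of A.

A, by 6.425 dB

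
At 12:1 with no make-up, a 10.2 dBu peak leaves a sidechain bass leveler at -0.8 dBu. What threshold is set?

-1.8 dBu

Let T be the threshold. Output overshoot = (input overshoot)/R, so -0.8 − T = (10.2 − T)/12.
12·(-0.8 − T) = 10.2 − T → 11·T = -9.6 − 10.2 = -19.8.
T = -19.8/11 = -1.8 dBu.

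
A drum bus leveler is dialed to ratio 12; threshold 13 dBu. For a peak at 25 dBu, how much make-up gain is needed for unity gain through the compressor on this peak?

The peak compresses to 13 + 12/12 = 14 dBu.
To reach 25 dBu requires 25 − 14 = 11 dB of make-up.

11 dB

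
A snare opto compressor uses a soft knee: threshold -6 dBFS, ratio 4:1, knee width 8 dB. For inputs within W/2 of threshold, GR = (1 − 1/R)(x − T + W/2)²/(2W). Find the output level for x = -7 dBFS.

-7.421875 dBFS

x − T + W/2 = -7 − (-6) + 4 = 3.
GR = (1 − 1/4) × 3² / 16 = 0.75 × 9 / 16 = 0.421875 dB.
Output = -7 − 0.421875 = -7.421875 dBFS.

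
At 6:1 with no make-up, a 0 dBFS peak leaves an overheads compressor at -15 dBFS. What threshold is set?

-18 dBFS

Gain reduction = 0 − (-15) = 15 dB; output overshoot = GR / (R − 1) = 15 / 5 = 3 dB.
Threshold = output − output overshoot = -15 − 3 = -18 dBFS.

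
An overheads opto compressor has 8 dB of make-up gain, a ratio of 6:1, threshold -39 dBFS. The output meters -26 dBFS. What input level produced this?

Remove make-up: -26 − 8 = -34 dBFS.
That's 5 dB above the -39 dBFS threshold.
Input overshoot = R × output overshoot = 30 dB → input = -39 + 30 = -9 dBFS.

-9 dBFS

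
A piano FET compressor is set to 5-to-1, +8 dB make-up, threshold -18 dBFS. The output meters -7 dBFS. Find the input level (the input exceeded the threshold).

Stripping the +8 dB make-up gives -15 dBFS at the gain stage.
The compressed level sits -15 − (-18) = 3 dB over threshold.
Input overshoot = R × output overshoot = 15 dB → input = -18 + 15 = -3 dBFS.

-3 dBFS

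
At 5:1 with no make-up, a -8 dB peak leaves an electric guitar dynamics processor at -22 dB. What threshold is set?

Input is 17.5 dB above T (since output overshoot × R = input overshoot: (-22 − T)·5 = -8 − T gives T = -25.5 dB).
Check: -25.5 + (-8 − (-25.5))/5 = -25.5 + 3.5 = -22 dB. ✓

-25.5 dB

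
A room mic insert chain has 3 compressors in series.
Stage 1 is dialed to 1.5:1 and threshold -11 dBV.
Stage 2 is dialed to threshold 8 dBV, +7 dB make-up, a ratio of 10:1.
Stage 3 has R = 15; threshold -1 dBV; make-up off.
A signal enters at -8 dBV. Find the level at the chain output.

Stage 1: -8 dBV is 3 dB over -11 dBV; at 1.5:1 that becomes 2 dB over, giving -9 dBV.
Stage 2: -9 dBV ≤ 8 dBV, so stage 2 doesn't engage; make-up brings it to -2 dBV.
Stage 3: below threshold (-2 ≤ -1); passes unchanged; output -2 dBV.

-2 dBV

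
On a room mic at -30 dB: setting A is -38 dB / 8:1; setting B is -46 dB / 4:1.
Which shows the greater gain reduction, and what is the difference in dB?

B, by 5 dB

A: GR = 8 − 8/8 = 7 dB.
B: GR = 16 − 16/4 = 12 dB.
B applies 5 dB more gain reduction.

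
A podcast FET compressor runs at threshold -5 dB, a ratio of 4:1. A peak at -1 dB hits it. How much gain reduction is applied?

-1 dB exceeds the threshold by 4 dB.
At 4:1, output sits 4/4 = 1 dB above threshold.
Gain reduction = 4 − 1 = 3 dB.

3 dB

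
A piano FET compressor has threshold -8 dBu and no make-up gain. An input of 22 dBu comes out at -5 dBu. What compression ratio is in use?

Input overshoot = 22 − (-8) = 30 dB; output overshoot = -5 − (-8) = 3 dB.
Ratio = 30 / 3 = 10.

10:1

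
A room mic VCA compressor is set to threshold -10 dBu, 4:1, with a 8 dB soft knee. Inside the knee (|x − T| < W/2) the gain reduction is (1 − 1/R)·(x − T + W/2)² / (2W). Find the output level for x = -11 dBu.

x − T + W/2 = -11 − (-10) + 4 = 3.
GR = (1 − 1/4) × 3² / 16 = 0.75 × 9 / 16 = 0.421875 dB.
Output = -11 − 0.421875 = -11.421875 dBu.

-11.421875 dBu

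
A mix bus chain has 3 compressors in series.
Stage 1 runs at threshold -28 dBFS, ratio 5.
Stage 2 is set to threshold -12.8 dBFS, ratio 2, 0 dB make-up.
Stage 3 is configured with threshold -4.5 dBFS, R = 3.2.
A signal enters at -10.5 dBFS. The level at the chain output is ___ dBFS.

Stage 1: 17.5 dB above -28 dBFS, reduced 5:1 to 3.5 dB above → -24.5 dBFS.
Stage 2: -24.5 dBFS ≤ -12.8 dBFS, so stage 2 doesn't engage; output -24.5 dBFS.
Stage 3: -24.5 dBFS ≤ -4.5 dBFS, so stage 3 doesn't engage; output -24.5 dBFS.

-24.5 dBFS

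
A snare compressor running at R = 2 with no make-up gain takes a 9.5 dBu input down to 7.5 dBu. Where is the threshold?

Input is 4 dB above T (since output overshoot × R = input overshoot: (7.5 − T)·2 = 9.5 − T gives T = 5.5 dBu).
Check: 5.5 + (9.5 − 5.5)/2 = 5.5 + 2 = 7.5 dBu. ✓

5.5 dBu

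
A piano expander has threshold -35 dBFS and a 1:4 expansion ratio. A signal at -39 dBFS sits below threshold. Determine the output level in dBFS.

The input is 4 dB below the -35 dBFS threshold.
A 1:4 expander multiplies undershoot by 4: 4 × 4 = 16 dB below threshold.
Output = -35 − 16 = -51 dBFS.

-51 dBFS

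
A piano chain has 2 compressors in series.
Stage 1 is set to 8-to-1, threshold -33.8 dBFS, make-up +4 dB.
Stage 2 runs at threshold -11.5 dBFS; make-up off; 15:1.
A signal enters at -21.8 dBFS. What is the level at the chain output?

-28.3 dBFS

Stage 1: overshoot 12 dB → 12/8 = 1.5 dB → -32.3 dBFS; +4 dB make-up → -28.3 dBFS.
Stage 2: -28.3 dBFS is at or below the -11.5 dBFS threshold — no compression; output -28.3 dBFS.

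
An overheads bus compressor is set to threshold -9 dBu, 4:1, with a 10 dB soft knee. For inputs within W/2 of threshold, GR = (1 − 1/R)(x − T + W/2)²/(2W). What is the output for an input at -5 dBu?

-8.0375 dBu

x − T + W/2 = -5 − (-9) + 5 = 9.
GR = (1 − 1/4) × 9² / 20 = 0.75 × 81 / 20 = 3.0375 dB.
Output = -5 − 3.0375 = -8.0375 dBu.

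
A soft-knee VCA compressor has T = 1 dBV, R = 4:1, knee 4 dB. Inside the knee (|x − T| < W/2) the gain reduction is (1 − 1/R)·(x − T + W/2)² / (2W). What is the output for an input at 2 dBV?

x − T + W/2 = 2 − 1 + 2 = 3.
GR = (1 − 1/4) × 3² / 8 = 0.75 × 9 / 8 = 0.84375 dB.
Output = 2 − 0.84375 = 1.15625 dBV.

1.15625 dBV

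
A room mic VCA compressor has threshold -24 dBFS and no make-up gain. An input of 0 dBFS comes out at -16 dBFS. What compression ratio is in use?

3:1

Input overshoot = 0 − (-24) = 24 dB; output overshoot = -16 − (-24) = 8 dB.
Ratio = 24 / 8 = 3.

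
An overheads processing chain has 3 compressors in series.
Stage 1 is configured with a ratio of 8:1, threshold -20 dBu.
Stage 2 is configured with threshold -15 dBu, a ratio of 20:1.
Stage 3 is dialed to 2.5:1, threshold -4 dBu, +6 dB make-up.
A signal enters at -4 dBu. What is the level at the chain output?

Stage 1: 16 dB above -20 dBu, reduced 8:1 to 2 dB above → -18 dBu.
Stage 2: -18 dBu ≤ -15 dBu, so stage 2 doesn't engage; output -18 dBu.
Stage 3: below threshold (-18 ≤ -4); passes unchanged; make-up brings it to -12 dBu.

-12 dBu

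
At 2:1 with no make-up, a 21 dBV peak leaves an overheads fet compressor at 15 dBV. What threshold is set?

9 dBV

Gain reduction = 21 − 15 = 6 dB; output overshoot = GR / (R − 1) = 6 / 1 = 6 dB.
Threshold = output − output overshoot = 15 − 6 = 9 dBV.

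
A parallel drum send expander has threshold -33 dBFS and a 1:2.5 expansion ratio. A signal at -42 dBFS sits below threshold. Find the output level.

Undershoot = (-33) − (-42) = 9 dB.
At 1:2.5, that expands to 22.5 dB under threshold.
Output = -33 − 22.5 = -55.5 dBFS.

-55.5 dBFS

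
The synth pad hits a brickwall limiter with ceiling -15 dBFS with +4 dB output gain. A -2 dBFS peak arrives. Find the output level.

A brickwall limiter is an ∞:1 compressor: any input above the ceiling is clamped to -15 dBFS.
Output gain then adds 4 dB: -15 + 4 = -11 dBFS.

-11 dBFS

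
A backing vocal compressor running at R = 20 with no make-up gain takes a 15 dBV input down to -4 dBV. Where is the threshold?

-5 dBV

Input is 20 dB above T (since output overshoot × R = input overshoot: (-4 − T)·20 = 15 − T gives T = -5 dBV).
Check: -5 + (15 − (-5))/20 = -5 + 1 = -4 dBV. ✓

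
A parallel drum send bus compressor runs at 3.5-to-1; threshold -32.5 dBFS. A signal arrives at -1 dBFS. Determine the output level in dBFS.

-23.5 dBFS

The input is 31.5 dB above the -32.5 dBFS threshold.
At 3.5:1 the overshoot is divided by 3.5, leaving 9 dB above threshold.
That puts the output at -23.5 dBFS.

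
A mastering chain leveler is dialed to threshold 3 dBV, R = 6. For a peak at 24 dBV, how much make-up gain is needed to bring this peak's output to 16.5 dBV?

10 dB

The peak compresses to 3 + 21/6 = 6.5 dBV.
To reach 16.5 dBV requires 16.5 − 6.5 = 10 dB of make-up.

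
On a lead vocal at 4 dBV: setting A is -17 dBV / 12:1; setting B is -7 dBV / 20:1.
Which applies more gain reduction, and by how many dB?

A: overshoot 21 dB → output overshoot 1.75 dB → GR 19.25 dB.
B: overshoot 11 dB → output overshoot 0.55 dB → GR 10.45 dB.
Difference: 8.8 dB in favour of A.

A, by 8.8 dB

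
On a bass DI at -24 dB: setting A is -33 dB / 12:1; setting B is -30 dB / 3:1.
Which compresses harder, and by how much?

A: overshoot 9 dB → output overshoot 0.75 dB → GR 8.25 dB.
B: overshoot 6 dB → output overshoot 2 dB → GR 4 dB.
A applies 4.25 dB more gain reduction.

A, by 4.25 dB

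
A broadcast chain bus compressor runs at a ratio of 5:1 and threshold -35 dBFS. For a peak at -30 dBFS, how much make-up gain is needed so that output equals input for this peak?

4 dB

Without make-up, output = threshold + overshoot/5 = -35 + 1 = -34 dBFS.
Gap to target: 4 dB.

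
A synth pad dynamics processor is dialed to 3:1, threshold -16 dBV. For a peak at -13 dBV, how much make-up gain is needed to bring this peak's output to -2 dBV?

13 dB

Without make-up, output = threshold + overshoot/3 = -16 + 1 = -15 dBV.
Gap to target: 13 dB.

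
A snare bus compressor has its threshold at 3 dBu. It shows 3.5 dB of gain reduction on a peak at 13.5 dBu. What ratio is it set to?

1.5:1

Input overshoot = 13.5 − 3 = 10.5 dB.
Output overshoot = 10.5 − 3.5 = 7 dB.
Ratio = input overshoot / output overshoot = 10.5 / 7 = 1.5.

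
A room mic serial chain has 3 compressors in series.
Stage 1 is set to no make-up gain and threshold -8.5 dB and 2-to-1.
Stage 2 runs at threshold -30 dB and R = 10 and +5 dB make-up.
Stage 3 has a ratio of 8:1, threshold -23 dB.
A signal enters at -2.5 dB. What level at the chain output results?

-22.94375 dB

Stage 1: overshoot 6 dB → 6/2 = 3 dB → -5.5 dB.
Stage 2: -5.5 dB is 24.5 dB over -30 dB; at 10:1 that becomes 2.45 dB over, giving -27.55 dB; +5 dB make-up → -22.55 dB.
Stage 3: overshoot 0.45 dB → 0.45/8 = 0.05625 dB → -22.94375 dB.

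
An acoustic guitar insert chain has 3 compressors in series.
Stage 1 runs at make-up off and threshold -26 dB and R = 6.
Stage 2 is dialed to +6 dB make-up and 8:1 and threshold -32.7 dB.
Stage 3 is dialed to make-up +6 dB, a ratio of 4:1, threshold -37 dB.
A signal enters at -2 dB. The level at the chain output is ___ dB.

-28.090625 dB

Stage 1: -2 dB is 24 dB over -26 dB; at 6:1 that becomes 4 dB over, giving -22 dB.
Stage 2: overshoot 10.7 dB → 10.7/8 = 1.3375 dB → -31.3625 dB; +6 dB make-up → -25.3625 dB.
Stage 3: 11.6375 dB above -37 dB, reduced 4:1 to 2.909375 dB above → -34.090625 dB; +6 dB make-up → -28.090625 dB.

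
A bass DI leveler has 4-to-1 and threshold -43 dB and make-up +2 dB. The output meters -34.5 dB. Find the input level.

-17 dB

Remove make-up: -34.5 − 2 = -36.5 dB.
That's 6.5 dB above the -43 dB threshold.
Input overshoot = R × output overshoot = 26 dB → input = -43 + 26 = -17 dB.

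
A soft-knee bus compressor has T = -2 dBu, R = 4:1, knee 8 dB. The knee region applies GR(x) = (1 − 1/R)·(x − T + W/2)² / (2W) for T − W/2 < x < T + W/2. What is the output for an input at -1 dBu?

-2.171875 dBu

x − T + W/2 = -1 − (-2) + 4 = 5.
GR = (1 − 1/4) × 5² / 16 = 0.75 × 25 / 16 = 1.171875 dB.
Output = -1 − 1.171875 = -2.171875 dBu.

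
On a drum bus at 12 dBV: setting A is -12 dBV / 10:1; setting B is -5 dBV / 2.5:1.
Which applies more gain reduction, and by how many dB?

A: 24 dB over, compressed to 2.4 dB over, so 21.6 dB of GR.
B: 17 dB over, compressed to 6.8 dB over, so 10.2 dB of GR.
A applies 11.4 dB more gain reduction.

A, by 11.4 dB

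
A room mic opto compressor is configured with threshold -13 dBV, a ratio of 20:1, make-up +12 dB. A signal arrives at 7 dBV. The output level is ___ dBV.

The input is 20 dB above the -13 dBV threshold.
At 20:1 the overshoot is divided by 20, leaving 1 dB above threshold.
So the level is -13 + 1 = -12 dBV; make-up adds 12 dB, giving 0 dBV.

0 dBV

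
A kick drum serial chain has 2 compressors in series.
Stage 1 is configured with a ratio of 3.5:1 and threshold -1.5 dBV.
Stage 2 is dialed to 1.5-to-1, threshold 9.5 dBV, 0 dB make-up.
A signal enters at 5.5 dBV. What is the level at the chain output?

0.5 dBV

Stage 1: 7 dB above -1.5 dBV, reduced 3.5:1 to 2 dB above → 0.5 dBV.
Stage 2: 0.5 dBV is at or below the 9.5 dBV threshold — no compression; output 0.5 dBV.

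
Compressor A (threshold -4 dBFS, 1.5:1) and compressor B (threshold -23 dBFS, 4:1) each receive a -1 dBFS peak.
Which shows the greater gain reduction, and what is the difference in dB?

A: 3 dB over, compressed to 2 dB over, so 1 dB of GR.
B: 22 dB over, compressed to 5.5 dB over, so 16.5 dB of GR.
Difference: 15.5 dB in favour of B.

B, by 15.5 dB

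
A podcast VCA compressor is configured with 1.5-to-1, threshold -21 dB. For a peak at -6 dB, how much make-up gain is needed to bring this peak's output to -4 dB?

Overshoot 15 dB → 15/1.5 = 10 dB after compression, so the compressed level is -21 + 10 = -11 dB.
Make-up = target − compressed = -4 − (-11) = 7 dB.

7 dB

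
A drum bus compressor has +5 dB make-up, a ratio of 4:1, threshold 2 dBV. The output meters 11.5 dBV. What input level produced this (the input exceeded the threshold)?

20 dBV

Remove make-up: 11.5 − 5 = 6.5 dBV.
Post-compression overshoot = 6.5 − 2 = 4.5 dB.
Undo the ratio: input overshoot = 4.5 × 4 = 18 dB, giving input = 20 dBV.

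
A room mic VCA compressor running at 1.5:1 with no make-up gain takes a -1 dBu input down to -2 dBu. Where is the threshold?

Let T be the threshold. Output overshoot = (input overshoot)/R, so -2 − T = (-1 − T)/1.5.
1.5·(-2 − T) = -1 − T → 0.5·T = -3 − (-1) = -2.
T = -2/0.5 = -4 dBu.

-4 dBu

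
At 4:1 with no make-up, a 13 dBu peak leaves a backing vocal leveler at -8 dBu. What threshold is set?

-15 dBu

Input is 28 dB above T (since output overshoot × R = input overshoot: (-8 − T)·4 = 13 − T gives T = -15 dBu).
Check: -15 + (13 − (-15))/4 = -15 + 7 = -8 dBu. ✓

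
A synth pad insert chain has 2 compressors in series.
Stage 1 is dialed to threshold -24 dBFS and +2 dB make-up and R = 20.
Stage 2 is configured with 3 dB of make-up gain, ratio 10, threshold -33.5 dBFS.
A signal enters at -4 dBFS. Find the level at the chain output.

Stage 1: overshoot 20 dB → 20/20 = 1 dB → -23 dBFS; +2 dB make-up → -21 dBFS.
Stage 2: overshoot 12.5 dB → 12.5/10 = 1.25 dB → -32.25 dBFS; +3 dB make-up → -29.25 dBFS.

-29.25 dBFS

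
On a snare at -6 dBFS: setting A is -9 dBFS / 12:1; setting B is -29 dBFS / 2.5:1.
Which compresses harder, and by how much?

A: GR = 3 − 3/12 = 2.75 dB.
B: GR = 23 − 23/2.5 = 13.8 dB.
B reduces 11.05 dB more.

B, by 11.05 dB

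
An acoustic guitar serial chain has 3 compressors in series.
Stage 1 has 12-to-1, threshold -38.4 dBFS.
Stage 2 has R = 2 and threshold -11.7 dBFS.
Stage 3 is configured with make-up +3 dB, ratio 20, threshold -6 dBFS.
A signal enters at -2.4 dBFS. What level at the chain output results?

-32.4 dBFS

Stage 1: -2.4 dBFS is 36 dB over -38.4 dBFS; at 12:1 that becomes 3 dB over, giving -35.4 dBFS.
Stage 2: below threshold (-35.4 ≤ -11.7); passes unchanged; output -35.4 dBFS.
Stage 3: -35.4 dBFS is at or below the -6 dBFS threshold — no compression; make-up brings it to -32.4 dBFS.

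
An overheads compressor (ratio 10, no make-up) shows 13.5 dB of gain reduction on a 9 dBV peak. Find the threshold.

Let T be the threshold. Output overshoot = (input overshoot)/R, so -4.5 − T = (9 − T)/10.
10·(-4.5 − T) = 9 − T → 9·T = -45 − 9 = -54.
T = -54/9 = -6 dBV.

-6 dBV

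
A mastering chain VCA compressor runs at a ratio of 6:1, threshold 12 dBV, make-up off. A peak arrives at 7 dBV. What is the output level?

7 dBV is 5 dB below the 12 dBV threshold, so no gain reduction is applied.
Output = input = 7 dBV.

7 dBV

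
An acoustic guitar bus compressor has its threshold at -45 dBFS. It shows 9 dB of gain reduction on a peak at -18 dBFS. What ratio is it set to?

Input overshoot = -18 − (-45) = 27 dB.
Output overshoot = 27 − 9 = 18 dB.
Ratio = input overshoot / output overshoot = 27 / 18 = 1.5.

1.5:1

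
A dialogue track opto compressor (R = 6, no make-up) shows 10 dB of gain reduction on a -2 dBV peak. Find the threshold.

-14 dBV

Let T be the threshold. Output overshoot = (input overshoot)/R, so -12 − T = (-2 − T)/6.
6·(-12 − T) = -2 − T → 5·T = -72 − (-2) = -70.
T = -70/5 = -14 dBV.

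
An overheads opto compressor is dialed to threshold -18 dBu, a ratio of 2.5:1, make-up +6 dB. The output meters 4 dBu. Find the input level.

Remove make-up: 4 − 6 = -2 dBu.
The compressed level sits -2 − (-18) = 16 dB over threshold.
Before 2.5:1 compression the overshoot was 16 × 2.5 = 40 dB, so input = -18 + 40 = 22 dBu.

22 dBu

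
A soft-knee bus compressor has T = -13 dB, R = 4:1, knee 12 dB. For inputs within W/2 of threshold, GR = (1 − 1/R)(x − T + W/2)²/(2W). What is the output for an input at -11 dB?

-13 dB

x − T + W/2 = -11 − (-13) + 6 = 8.
GR = (1 − 1/4) × 8² / 24 = 0.75 × 64 / 24 = 2 dB.
Output = -11 − 2 = -13 dB.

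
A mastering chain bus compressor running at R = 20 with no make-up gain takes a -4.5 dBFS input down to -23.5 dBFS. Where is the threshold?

-24.5 dBFS

Input is 20 dB above T (since output overshoot × R = input overshoot: (-23.5 − T)·20 = -4.5 − T gives T = -24.5 dBFS).
Check: -24.5 + (-4.5 − (-24.5))/20 = -24.5 + 1 = -23.5 dBFS. ✓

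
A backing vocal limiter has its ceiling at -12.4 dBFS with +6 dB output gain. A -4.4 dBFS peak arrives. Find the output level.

-6.4 dBFS

At ∞:1, everything above -12.4 dBFS is held at the ceiling.
Output gain then adds 6 dB: -12.4 + 6 = -6.4 dBFS.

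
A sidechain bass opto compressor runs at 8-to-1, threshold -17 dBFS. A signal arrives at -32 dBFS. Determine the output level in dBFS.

-32 dBFS is 15 dB below the -17 dBFS threshold, so no gain reduction is applied.
Output = input = -32 dBFS.

-32 dBFS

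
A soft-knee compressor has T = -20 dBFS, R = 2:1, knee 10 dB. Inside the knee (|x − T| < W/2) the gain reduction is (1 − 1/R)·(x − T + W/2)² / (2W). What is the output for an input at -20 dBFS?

x − T + W/2 = -20 − (-20) + 5 = 5.
GR = (1 − 1/2) × 5² / 20 = 0.5 × 25 / 20 = 0.625 dB.
Output = -20 − 0.625 = -20.625 dBFS.

-20.625 dBFS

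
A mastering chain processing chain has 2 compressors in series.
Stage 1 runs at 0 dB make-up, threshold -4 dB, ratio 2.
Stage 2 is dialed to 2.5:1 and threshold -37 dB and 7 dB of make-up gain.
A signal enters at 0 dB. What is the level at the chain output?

-16 dB

Stage 1: 0 dB is 4 dB over -4 dB; at 2:1 that becomes 2 dB over, giving -2 dB.
Stage 2: 35 dB above -37 dB, reduced 2.5:1 to 14 dB above → -23 dB; +7 dB make-up → -16 dB.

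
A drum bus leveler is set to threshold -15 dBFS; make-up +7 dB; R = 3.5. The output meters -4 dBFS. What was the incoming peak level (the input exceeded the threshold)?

Stripping the +7 dB make-up gives -11 dBFS at the gain stage.
That's 4 dB above the -15 dBFS threshold.
Before 3.5:1 compression the overshoot was 4 × 3.5 = 14 dB, so input = -15 + 14 = -1 dBFS.

-1 dBFS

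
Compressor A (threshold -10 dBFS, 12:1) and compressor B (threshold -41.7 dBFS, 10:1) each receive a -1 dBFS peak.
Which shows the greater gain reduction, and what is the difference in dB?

A: GR = 9 − 9/12 = 8.25 dB.
B: GR = 40.7 − 40.7/10 = 36.63 dB.
B applies 28.38 dB more gain reduction.

B, by 28.38 dB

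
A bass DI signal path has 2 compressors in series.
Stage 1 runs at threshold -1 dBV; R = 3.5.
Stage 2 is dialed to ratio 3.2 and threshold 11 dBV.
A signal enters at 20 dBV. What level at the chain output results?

Stage 1: 20 dBV is 21 dB over -1 dBV; at 3.5:1 that becomes 6 dB over, giving 5 dBV.
Stage 2: 5 dBV is at or below the 11 dBV threshold — no compression; output 5 dBV.

5 dBV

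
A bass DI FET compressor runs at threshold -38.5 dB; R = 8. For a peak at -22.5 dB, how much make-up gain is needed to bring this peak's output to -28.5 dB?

Overshoot 16 dB → 16/8 = 2 dB after compression, so the compressed level is -38.5 + 2 = -36.5 dB.
Make-up = target − compressed = -28.5 − (-36.5) = 8 dB.

8 dB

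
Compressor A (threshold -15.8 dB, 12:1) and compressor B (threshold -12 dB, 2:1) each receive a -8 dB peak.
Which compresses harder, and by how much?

A: 7.8 dB over, compressed to 0.65 dB over, so 7.15 dB of GR.
B: 4 dB over, compressed to 2 dB over, so 2 dB of GR.
A applies 5.15 dB more gain reduction.

A, by 5.15 dB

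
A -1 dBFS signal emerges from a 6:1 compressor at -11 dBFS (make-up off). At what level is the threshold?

Input is 12 dB above T (since output overshoot × R = input overshoot: (-11 − T)·6 = -1 − T gives T = -13 dBFS).
Check: -13 + (-1 − (-13))/6 = -13 + 2 = -11 dBFS. ✓

-13 dBFS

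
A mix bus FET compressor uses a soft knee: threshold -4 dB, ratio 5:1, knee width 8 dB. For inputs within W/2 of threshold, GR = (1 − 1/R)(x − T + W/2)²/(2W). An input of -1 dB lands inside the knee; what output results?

-3.45 dB

x − T + W/2 = -1 − (-4) + 4 = 7.
GR = (1 − 1/5) × 7² / 16 = 0.8 × 49 / 16 = 2.45 dB.
Output = -1 − 2.45 = -3.45 dB.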